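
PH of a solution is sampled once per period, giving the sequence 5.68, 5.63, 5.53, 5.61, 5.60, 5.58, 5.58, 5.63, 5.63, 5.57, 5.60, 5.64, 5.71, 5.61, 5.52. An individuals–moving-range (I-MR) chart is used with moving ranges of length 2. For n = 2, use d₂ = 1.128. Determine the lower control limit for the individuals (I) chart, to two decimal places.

X̄ = (5.68 + 5.63 + 5.53 + 5.61 + 5.60 + 5.58 + 5.58 + 5.63 + 5.63 + 5.57 + 5.60 + 5.64 + 5.71 + 5.61 + 5.52) / 15 = 5.6080
Moving ranges: 0.05, 0.10, 0.08, 0.01, 0.02, 0.00, 0.05, 0.00, 0.06, 0.03, 0.04, 0.07, 0.10, 0.09; M̄R̄ = 0.7000 / 14 = 0.0500
LCL = X̄ − 3·M̄R̄/d₂ = 5.6080 − 3 × 0.0500 / 1.128 = 5.4750

5.48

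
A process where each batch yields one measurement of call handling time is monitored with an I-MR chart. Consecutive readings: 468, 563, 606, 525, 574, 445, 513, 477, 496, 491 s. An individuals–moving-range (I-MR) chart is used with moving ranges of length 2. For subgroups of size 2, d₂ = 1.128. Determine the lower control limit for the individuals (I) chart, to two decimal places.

360.66

X̄ = (468 + 563 + 606 + 525 + 574 + 445 + 513 + 477 + 496 + 491) / 10 = 515.8000
Moving ranges: 95, 43, 81, 49, 129, 68, 36, 19, 5; M̄R̄ = 525.0000 / 9 = 58.3333
LCL = X̄ − 3·M̄R̄/d₂ = 515.8000 − 3 × 58.3333 / 1.128 = 360.6582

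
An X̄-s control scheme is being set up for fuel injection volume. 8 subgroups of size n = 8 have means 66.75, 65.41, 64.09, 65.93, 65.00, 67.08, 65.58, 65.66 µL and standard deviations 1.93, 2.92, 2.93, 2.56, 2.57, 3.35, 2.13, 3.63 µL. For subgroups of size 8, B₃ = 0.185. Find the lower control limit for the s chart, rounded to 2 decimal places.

s̄ = (1.93 + 2.92 + 2.93 + 2.56 + 2.57 + 3.35 + 2.13 + 3.63) / 8 = 2.7525
LCL_s = B₃·s̄ = 0.185 × 2.7525 = 0.5092

0.51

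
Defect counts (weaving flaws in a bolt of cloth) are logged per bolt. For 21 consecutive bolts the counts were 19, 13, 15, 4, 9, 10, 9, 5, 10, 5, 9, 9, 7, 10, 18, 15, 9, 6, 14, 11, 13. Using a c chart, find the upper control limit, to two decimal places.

c̄ = (19 + 13 + 15 + 4 + 9 + 10 + 9 + 5 + 10 + 5 + 9 + 9 + 7 + 10 + 18 + 15 + 9 + 6 + 14 + 11 + 13) / 21 = 220 / 21 = 10.4762
UCL = c̄ + 3√c̄ = 10.4762 + 3 × √10.4762 = 10.4762 + 3 × 3.2367 = 20.1863

20.19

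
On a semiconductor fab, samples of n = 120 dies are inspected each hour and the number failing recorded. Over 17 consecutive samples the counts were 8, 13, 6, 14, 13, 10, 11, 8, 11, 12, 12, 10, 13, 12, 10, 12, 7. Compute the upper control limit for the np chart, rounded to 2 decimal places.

20.07

p̄ = Σdᵢ / (k·n) = 182 / (17 × 120) = 0.08922
UCL = np̄ + 3·√(np̄(1−p̄)) = 10.7059 + 3 × √(10.7059×0.91078) = 10.7059 + 3 × 3.1226 = 20.0737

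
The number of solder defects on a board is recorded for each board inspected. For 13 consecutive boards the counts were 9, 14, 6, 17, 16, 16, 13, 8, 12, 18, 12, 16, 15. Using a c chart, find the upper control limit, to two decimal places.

24.14

c̄ = (9 + 14 + 6 + 17 + 16 + 16 + 13 + 8 + 12 + 18 + 12 + 16 + 15) / 13 = 172 / 13 = 13.2308
UCL = c̄ + 3√c̄ = 13.2308 + 3 × √13.2308 = 13.2308 + 3 × 3.6374 = 24.1430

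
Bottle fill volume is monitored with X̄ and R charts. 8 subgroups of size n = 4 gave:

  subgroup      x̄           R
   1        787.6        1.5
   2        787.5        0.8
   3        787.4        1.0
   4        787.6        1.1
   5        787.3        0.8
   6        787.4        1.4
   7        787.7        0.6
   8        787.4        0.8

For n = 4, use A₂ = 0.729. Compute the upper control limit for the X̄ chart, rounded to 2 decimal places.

788.22

X̄̄ = (787.6 + 787.5 + 787.4 + 787.6 + 787.3 + 787.4 + 787.7 + 787.4) / 8 = 6299.9000 / 8 = 787.4875
R̄ = (1.5 + 0.8 + 1.0 + 1.1 + 0.8 + 1.4 + 0.6 + 0.8) / 8 = 8.0000 / 8 = 1.0000
UCL = X̄̄ + A₂·R̄ = 787.4875 + 0.729 × 1.0000 = 788.2165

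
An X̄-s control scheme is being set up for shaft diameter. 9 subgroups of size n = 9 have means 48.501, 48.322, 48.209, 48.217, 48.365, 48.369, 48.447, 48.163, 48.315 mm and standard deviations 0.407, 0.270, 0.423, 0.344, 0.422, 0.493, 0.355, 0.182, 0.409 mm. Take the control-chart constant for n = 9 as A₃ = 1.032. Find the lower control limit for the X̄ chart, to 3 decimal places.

X̄̄ = (48.501 + 48.322 + 48.209 + 48.217 + 48.365 + 48.369 + 48.447 + 48.163 + 48.315) / 9 = 48.3231
s̄ = (0.407 + 0.270 + 0.423 + 0.344 + 0.422 + 0.493 + 0.355 + 0.182 + 0.409) / 9 = 0.3672
LCL = X̄̄ − A₃·s̄ = 48.3231 − 1.032 × 0.3672 = 47.9441

47.944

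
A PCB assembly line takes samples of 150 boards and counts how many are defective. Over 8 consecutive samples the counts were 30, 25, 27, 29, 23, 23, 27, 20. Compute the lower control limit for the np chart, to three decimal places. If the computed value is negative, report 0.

11.698

p̄ = Σdᵢ / (k·n) = 204 / (8 × 150) = 0.17000
LCL = np̄ − 3·√(np̄(1−p̄)) = 25.5000 − 3 × 4.6005 = 11.6984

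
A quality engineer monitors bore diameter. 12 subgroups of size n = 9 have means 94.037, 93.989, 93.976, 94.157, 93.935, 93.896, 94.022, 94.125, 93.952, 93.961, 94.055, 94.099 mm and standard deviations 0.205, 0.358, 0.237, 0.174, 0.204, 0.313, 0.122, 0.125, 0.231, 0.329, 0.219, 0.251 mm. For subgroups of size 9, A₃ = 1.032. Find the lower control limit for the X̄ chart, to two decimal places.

X̄̄ = (94.037 + 93.989 + 93.976 + 94.157 + 93.935 + 93.896 + 94.022 + 94.125 + 93.952 + 93.961 + 94.055 + 94.099) / 12 = 94.0170
s̄ = (0.205 + 0.358 + 0.237 + 0.174 + 0.204 + 0.313 + 0.122 + 0.125 + 0.231 + 0.329 + 0.219 + 0.251) / 12 = 0.2307
LCL = X̄̄ − A₃·s̄ = 94.0170 − 1.032 × 0.2307 = 93.7790

93.78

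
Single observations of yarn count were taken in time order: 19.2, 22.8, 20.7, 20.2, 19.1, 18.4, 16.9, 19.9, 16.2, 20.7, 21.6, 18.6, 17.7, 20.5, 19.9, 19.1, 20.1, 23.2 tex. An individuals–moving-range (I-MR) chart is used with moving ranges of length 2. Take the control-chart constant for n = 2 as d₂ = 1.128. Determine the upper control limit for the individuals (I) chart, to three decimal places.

X̄ = (19.2 + 22.8 + 20.7 + 20.2 + 19.1 + 18.4 + 16.9 + 19.9 + 16.2 + 20.7 + 21.6 + 18.6 + 17.7 + 20.5 + 19.9 + 19.1 + 20.1 + 23.2) / 18 = 19.7111
Moving ranges: 3.6, 2.1, 0.5, 1.1, 0.7, 1.5, 3.0, 3.7, 4.5, 0.9, 3.0, 0.9, 2.8, 0.6, 0.8, 1.0, 3.1; M̄R̄ = 33.8000 / 17 = 1.9882
UCL = X̄ + 3·M̄R̄/d₂ = 19.7111 + 3 × 1.9882 / 1.128 = 24.9990

24.999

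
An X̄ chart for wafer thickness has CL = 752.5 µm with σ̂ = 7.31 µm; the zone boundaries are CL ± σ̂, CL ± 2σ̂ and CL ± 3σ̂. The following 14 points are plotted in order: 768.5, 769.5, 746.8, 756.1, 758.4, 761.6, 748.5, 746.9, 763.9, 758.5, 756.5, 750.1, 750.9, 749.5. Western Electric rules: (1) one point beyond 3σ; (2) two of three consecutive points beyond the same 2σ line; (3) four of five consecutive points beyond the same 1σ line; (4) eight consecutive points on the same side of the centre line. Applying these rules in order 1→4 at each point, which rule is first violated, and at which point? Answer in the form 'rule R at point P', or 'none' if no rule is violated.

Zone of each point (C = within 1σ̂, B = 1σ̂–2σ̂, A = 2σ̂–3σ̂, * = beyond 3σ̂; sign = side of CL): 1:+A, 2:+A, 3:-C, 4:+C, 5:+C, 6:+B, 7:-C, 8:-C, 9:+B, 10:+C, 11:+C, 12:-C, 13:-C, 14:-C
Rule 2 (two of three consecutive points beyond the same 2σ limit) is satisfied at point 2.

rule 2 at point 2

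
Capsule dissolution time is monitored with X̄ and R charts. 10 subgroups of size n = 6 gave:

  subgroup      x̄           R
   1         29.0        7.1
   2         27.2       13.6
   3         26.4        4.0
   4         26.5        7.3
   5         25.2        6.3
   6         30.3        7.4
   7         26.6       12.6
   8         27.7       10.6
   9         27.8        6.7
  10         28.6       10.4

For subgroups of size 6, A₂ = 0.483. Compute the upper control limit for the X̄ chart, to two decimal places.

X̄̄ = (29.0 + 27.2 + 26.4 + 26.5 + 25.2 + 30.3 + 26.6 + 27.7 + 27.8 + 28.6) / 10 = 275.3000 / 10 = 27.5300
R̄ = (7.1 + 13.6 + 4.0 + 7.3 + 6.3 + 7.4 + 12.6 + 10.6 + 6.7 + 10.4) / 10 = 86.0000 / 10 = 8.6000
UCL = X̄̄ + A₂·R̄ = 27.5300 + 0.483 × 8.6000 = 31.6838

31.68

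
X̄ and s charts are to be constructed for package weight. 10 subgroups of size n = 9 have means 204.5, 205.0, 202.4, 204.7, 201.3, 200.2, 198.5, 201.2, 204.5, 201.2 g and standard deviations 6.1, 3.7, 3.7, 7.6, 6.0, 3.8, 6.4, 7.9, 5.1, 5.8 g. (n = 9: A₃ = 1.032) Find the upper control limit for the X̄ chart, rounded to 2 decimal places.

X̄̄ = (204.5 + 205.0 + 202.4 + 204.7 + 201.3 + 200.2 + 198.5 + 201.2 + 204.5 + 201.2) / 10 = 202.3500
s̄ = (6.1 + 3.7 + 3.7 + 7.6 + 6.0 + 3.8 + 6.4 + 7.9 + 5.1 + 5.8) / 10 = 5.6100
UCL = X̄̄ + A₃·s̄ = 202.3500 + 1.032 × 5.6100 = 208.1395

208.14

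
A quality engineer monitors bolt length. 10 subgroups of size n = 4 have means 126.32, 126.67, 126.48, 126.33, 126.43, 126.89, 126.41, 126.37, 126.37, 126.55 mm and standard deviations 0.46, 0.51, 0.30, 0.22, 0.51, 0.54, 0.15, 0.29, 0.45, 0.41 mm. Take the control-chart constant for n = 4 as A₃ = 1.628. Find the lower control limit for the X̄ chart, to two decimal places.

125.86

X̄̄ = (126.32 + 126.67 + 126.48 + 126.33 + 126.43 + 126.89 + 126.41 + 126.37 + 126.37 + 126.55) / 10 = 126.4820
s̄ = (0.46 + 0.51 + 0.30 + 0.22 + 0.51 + 0.54 + 0.15 + 0.29 + 0.45 + 0.41) / 10 = 0.3840
LCL = X̄̄ − A₃·s̄ = 126.4820 − 1.628 × 0.3840 = 125.8568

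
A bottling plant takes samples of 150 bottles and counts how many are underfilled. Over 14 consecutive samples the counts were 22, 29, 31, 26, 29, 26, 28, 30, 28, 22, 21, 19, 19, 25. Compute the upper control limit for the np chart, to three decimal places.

p̄ = Σdᵢ / (k·n) = 355 / (14 × 150) = 0.16905
UCL = np̄ + 3·√(np̄(1−p̄)) = 25.3571 + 3 × √(25.3571×0.83095) = 25.3571 + 3 × 4.5903 = 39.1280

39.128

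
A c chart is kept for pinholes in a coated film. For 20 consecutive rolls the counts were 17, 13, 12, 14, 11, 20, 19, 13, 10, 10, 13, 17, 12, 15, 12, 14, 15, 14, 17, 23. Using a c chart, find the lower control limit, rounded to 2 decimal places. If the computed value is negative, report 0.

c̄ = (17 + 13 + 12 + 14 + 11 + 20 + 19 + 13 + 10 + 10 + 13 + 17 + 12 + 15 + 12 + 14 + 15 + 14 + 17 + 23) / 20 = 291 / 20 = 14.5500
LCL = c̄ − 3√c̄ = 14.5500 − 3 × 3.8144 = 3.1067

3.11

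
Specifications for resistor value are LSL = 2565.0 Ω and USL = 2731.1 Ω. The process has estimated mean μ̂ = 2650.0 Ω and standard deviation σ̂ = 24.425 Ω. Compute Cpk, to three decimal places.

1.107

Cpu = (USL − μ̂) / (3σ̂) = (2731.1 − 2650.0) / (3 × 24.425) = 1.1068; Cpl = (μ̂ − LSL) / (3σ̂) = (2650.0 − 2565.0) / (3 × 24.425) = 1.1600; Cpk = min(Cpu, Cpl) = 1.1068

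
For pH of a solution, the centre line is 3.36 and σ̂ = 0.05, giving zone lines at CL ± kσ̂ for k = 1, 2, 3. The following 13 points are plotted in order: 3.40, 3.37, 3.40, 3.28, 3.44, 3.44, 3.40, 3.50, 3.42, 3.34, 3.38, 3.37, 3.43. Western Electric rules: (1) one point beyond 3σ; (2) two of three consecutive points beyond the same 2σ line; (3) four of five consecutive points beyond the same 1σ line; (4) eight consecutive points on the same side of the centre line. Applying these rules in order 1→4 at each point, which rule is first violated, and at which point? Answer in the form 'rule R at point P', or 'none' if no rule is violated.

rule 3 at point 9

Zone of each point (C = within 1σ̂, B = 1σ̂–2σ̂, A = 2σ̂–3σ̂, * = beyond 3σ̂; sign = side of CL): 1:+C, 2:+C, 3:+C, 4:-B, 5:+B, 6:+B, 7:+C, 8:+A, 9:+B, 10:-C, 11:+C, 12:+C, 13:+B
Rule 3 (four of five consecutive points beyond the same 1σ limit) is satisfied at point 9.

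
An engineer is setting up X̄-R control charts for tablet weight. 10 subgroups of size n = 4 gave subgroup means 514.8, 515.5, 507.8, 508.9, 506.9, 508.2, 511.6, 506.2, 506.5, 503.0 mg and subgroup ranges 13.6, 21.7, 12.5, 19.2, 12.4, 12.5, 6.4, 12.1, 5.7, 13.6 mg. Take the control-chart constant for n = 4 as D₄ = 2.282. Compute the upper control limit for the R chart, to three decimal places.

R̄ = (13.6 + 21.7 + 12.5 + 19.2 + 12.4 + 12.5 + 6.4 + 12.1 + 5.7 + 13.6) / 10 = 129.7000 / 10 = 12.9700
UCL_R = D₄·R̄ = 2.282 × 12.9700 = 29.5975

29.598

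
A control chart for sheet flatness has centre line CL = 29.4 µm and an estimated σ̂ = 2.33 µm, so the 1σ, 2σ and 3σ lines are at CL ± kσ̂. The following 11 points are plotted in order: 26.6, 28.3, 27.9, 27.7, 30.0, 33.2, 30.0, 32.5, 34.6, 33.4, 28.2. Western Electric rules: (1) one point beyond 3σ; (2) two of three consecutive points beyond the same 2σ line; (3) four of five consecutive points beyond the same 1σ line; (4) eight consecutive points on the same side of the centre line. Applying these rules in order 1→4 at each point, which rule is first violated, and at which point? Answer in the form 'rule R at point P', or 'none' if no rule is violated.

Zone of each point (C = within 1σ̂, B = 1σ̂–2σ̂, A = 2σ̂–3σ̂, * = beyond 3σ̂; sign = side of CL): 1:-B, 2:-C, 3:-C, 4:-C, 5:+C, 6:+B, 7:+C, 8:+B, 9:+A, 10:+B, 11:-C
Rule 3 (four of five consecutive points beyond the same 1σ limit) is satisfied at point 10.

rule 3 at point 10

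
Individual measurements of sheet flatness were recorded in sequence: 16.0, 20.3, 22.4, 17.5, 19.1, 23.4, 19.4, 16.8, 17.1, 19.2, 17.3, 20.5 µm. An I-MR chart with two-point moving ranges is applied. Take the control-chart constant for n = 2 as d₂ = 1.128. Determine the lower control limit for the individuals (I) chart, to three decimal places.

11.516

X̄ = (16.0 + 20.3 + 22.4 + 17.5 + 19.1 + 23.4 + 19.4 + 16.8 + 17.1 + 19.2 + 17.3 + 20.5) / 12 = 19.0833
Moving ranges: 4.3, 2.1, 4.9, 1.6, 4.3, 4.0, 2.6, 0.3, 2.1, 1.9, 3.2; M̄R̄ = 31.3000 / 11 = 2.8455
LCL = X̄ − 3·M̄R̄/d₂ = 19.0833 − 3 × 2.8455 / 1.128 = 11.5156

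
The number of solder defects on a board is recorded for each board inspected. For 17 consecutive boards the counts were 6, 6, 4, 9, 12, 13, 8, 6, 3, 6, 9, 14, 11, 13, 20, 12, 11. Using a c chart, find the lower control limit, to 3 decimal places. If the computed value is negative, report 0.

c̄ = (6 + 6 + 4 + 9 + 12 + 13 + 8 + 6 + 3 + 6 + 9 + 14 + 11 + 13 + 20 + 12 + 11) / 17 = 163 / 17 = 9.5882
LCL = c̄ − 3√c̄ = 9.5882 − 3 × 3.0965 = 0.2988

0.299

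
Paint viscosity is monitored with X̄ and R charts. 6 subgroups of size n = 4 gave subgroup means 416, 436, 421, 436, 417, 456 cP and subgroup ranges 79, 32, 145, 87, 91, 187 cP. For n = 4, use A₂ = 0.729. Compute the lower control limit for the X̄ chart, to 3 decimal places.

X̄̄ = (416 + 436 + 421 + 436 + 417 + 456) / 6 = 2582.0000 / 6 = 430.3333
R̄ = (79 + 32 + 145 + 87 + 91 + 187) / 6 = 621.0000 / 6 = 103.5000
LCL = X̄̄ − A₂·R̄ = 430.3333 − 0.729 × 103.5000 = 354.8818

354.882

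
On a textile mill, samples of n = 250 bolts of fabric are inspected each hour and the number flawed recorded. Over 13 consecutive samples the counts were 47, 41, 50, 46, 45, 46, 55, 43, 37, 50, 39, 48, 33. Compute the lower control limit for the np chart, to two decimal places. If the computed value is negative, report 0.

p̄ = Σdᵢ / (k·n) = 580 / (13 × 250) = 0.17846
LCL = np̄ − 3·√(np̄(1−p̄)) = 44.6154 − 3 × 6.0542 = 26.4528

26.45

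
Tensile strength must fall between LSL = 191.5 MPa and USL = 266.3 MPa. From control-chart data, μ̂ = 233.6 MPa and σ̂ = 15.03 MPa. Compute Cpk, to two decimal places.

0.73

Cpu = (USL − μ̂) / (3σ̂) = (266.3 − 233.6) / (3 × 15.03) = 0.7252; Cpl = (μ̂ − LSL) / (3σ̂) = (233.6 − 191.5) / (3 × 15.03) = 0.9337; Cpk = min(Cpu, Cpl) = 0.7252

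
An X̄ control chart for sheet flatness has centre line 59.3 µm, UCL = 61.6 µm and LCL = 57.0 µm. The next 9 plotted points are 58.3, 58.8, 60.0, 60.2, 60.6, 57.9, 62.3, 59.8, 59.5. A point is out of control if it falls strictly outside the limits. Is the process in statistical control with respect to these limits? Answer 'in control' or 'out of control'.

Compare each point to [57.0, 61.6]: sample 7 = 62.3 > UCL.

out of control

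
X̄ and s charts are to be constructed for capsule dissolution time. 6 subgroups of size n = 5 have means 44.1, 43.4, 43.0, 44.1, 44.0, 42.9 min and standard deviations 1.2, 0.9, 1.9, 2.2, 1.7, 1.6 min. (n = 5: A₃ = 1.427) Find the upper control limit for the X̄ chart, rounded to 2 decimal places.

X̄̄ = (44.1 + 43.4 + 43.0 + 44.1 + 44.0 + 42.9) / 6 = 43.5833
s̄ = (1.2 + 0.9 + 1.9 + 2.2 + 1.7 + 1.6) / 6 = 1.5833
UCL = X̄̄ + A₃·s̄ = 43.5833 + 1.427 × 1.5833 = 45.8428

45.84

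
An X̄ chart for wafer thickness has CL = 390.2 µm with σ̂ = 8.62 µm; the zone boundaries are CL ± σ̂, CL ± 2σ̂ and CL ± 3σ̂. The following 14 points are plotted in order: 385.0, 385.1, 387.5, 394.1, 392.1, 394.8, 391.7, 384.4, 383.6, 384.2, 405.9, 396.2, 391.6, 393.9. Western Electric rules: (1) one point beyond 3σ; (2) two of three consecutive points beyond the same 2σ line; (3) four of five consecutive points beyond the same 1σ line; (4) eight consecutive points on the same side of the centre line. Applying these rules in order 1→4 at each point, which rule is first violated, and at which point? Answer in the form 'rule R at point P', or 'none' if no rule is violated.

Zone of each point (C = within 1σ̂, B = 1σ̂–2σ̂, A = 2σ̂–3σ̂, * = beyond 3σ̂; sign = side of CL): 1:-C, 2:-C, 3:-C, 4:+C, 5:+C, 6:+C, 7:+C, 8:-C, 9:-C, 10:-C, 11:+B, 12:+C, 13:+C, 14:+C
No rule fires across all 14 points.

none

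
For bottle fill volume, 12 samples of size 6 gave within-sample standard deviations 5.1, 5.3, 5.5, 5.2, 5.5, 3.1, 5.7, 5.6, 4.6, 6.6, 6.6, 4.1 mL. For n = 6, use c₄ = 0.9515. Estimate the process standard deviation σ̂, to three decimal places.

5.509

s̄ = (5.1 + 5.3 + 5.5 + 5.2 + 5.5 + 3.1 + 5.7 + 5.6 + 4.6 + 6.6 + 6.6 + 4.1) / 12 = 5.2417
σ̂ = s̄ / c₄ = 5.2417 / 0.9515 = 5.5088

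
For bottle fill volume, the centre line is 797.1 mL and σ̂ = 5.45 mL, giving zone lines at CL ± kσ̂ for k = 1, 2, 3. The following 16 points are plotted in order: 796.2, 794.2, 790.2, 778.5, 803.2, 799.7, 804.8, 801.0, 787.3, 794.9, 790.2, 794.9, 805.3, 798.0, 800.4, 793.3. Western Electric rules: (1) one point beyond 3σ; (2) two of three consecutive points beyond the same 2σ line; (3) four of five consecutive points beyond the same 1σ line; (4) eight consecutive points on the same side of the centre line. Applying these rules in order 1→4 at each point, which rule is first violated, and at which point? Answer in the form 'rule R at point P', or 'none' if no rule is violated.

Zone of each point (C = within 1σ̂, B = 1σ̂–2σ̂, A = 2σ̂–3σ̂, * = beyond 3σ̂; sign = side of CL): 1:-C, 2:-C, 3:-B, 4:-*, 5:+B, 6:+C, 7:+B, 8:+C, 9:-B, 10:-C, 11:-B, 12:-C, 13:+B, 14:+C, 15:+C, 16:-C
Rule 1 (one point beyond the 3σ limits) is satisfied at point 4.

rule 1 at point 4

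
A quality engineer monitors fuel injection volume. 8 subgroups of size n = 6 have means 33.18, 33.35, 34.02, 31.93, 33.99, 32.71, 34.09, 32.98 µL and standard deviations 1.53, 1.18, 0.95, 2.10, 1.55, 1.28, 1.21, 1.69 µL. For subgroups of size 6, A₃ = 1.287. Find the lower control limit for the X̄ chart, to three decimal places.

31.433

X̄̄ = (33.18 + 33.35 + 34.02 + 31.93 + 33.99 + 32.71 + 34.09 + 32.98) / 8 = 33.2812
s̄ = (1.53 + 1.18 + 0.95 + 2.10 + 1.55 + 1.28 + 1.21 + 1.69) / 8 = 1.4363
LCL = X̄̄ − A₃·s̄ = 33.2812 − 1.287 × 1.4363 = 31.4328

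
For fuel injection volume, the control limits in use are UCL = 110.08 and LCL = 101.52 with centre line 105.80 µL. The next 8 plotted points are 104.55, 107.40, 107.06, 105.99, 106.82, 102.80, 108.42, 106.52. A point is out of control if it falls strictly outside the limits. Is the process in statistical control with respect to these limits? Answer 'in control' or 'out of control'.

All 8 points lie within [101.52, 110.08].

in control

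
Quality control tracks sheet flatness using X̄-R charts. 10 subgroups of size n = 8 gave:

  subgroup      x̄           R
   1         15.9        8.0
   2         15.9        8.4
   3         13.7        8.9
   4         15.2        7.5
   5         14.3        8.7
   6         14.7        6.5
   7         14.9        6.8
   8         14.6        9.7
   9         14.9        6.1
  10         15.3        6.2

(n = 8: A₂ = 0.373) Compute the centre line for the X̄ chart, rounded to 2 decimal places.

X̄̄ = (15.9 + 15.9 + 13.7 + 15.2 + 14.3 + 14.7 + 14.9 + 14.6 + 14.9 + 15.3) / 10 = 149.4000 / 10 = 14.9400
CL = X̄̄ = 14.9400

14.94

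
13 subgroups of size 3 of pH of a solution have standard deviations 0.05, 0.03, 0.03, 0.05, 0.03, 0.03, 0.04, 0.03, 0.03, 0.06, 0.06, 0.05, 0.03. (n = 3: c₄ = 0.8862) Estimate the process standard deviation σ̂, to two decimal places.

s̄ = (0.05 + 0.03 + 0.03 + 0.05 + 0.03 + 0.03 + 0.04 + 0.03 + 0.03 + 0.06 + 0.06 + 0.05 + 0.03) / 13 = 0.0400
σ̂ = s̄ / c₄ = 0.0400 / 0.8862 = 0.0451

0.05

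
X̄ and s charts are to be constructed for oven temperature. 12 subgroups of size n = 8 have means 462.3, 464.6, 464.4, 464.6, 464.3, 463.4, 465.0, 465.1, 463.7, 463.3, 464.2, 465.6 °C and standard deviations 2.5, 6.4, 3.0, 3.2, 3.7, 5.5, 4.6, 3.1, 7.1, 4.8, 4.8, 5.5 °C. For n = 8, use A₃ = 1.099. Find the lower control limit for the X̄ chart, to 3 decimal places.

X̄̄ = (462.3 + 464.6 + 464.4 + 464.6 + 464.3 + 463.4 + 465.0 + 465.1 + 463.7 + 463.3 + 464.2 + 465.6) / 12 = 464.2083
s̄ = (2.5 + 6.4 + 3.0 + 3.2 + 3.7 + 5.5 + 4.6 + 3.1 + 7.1 + 4.8 + 4.8 + 5.5) / 12 = 4.5167
LCL = X̄̄ − A₃·s̄ = 464.2083 − 1.099 × 4.5167 = 459.2445

459.245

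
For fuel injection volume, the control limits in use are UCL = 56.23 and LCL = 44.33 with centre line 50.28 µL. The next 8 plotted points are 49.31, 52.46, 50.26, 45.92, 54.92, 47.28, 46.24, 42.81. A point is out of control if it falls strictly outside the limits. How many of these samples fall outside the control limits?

1

Compare each point to [44.33, 56.23]: sample 8 = 42.81 < LCL.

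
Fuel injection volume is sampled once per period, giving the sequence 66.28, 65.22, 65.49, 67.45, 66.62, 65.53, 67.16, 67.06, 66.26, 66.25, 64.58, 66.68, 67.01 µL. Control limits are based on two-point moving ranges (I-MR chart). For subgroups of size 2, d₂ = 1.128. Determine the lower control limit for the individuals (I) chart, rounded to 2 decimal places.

63.65

X̄ = (66.28 + 65.22 + 65.49 + 67.45 + 66.62 + 65.53 + 67.16 + 67.06 + 66.26 + 66.25 + 64.58 + 66.68 + 67.01) / 13 = 66.2762
Moving ranges: 1.06, 0.27, 1.96, 0.83, 1.09, 1.63, 0.10, 0.80, 0.01, 1.67, 2.10, 0.33; M̄R̄ = 11.8500 / 12 = 0.9875
LCL = X̄ − 3·M̄R̄/d₂ = 66.2762 − 3 × 0.9875 / 1.128 = 63.6498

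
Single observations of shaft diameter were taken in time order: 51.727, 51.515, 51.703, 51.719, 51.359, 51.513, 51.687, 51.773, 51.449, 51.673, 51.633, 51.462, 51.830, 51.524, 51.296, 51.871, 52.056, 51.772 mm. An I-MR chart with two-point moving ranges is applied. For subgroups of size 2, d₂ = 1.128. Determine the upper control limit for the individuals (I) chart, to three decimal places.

X̄ = (51.727 + 51.515 + 51.703 + 51.719 + 51.359 + 51.513 + 51.687 + 51.773 + 51.449 + 51.673 + 51.633 + 51.462 + 51.830 + 51.524 + 51.296 + 51.871 + 52.056 + 51.772) / 18 = 51.6423
Moving ranges: 0.212, 0.188, 0.016, 0.360, 0.154, 0.174, 0.086, 0.324, 0.224, 0.040, 0.171, 0.368, 0.306, 0.228, 0.575, 0.185, 0.284; M̄R̄ = 3.8950 / 17 = 0.2291
UCL = X̄ + 3·M̄R̄/d₂ = 51.6423 + 3 × 0.2291 / 1.128 = 52.2517

52.252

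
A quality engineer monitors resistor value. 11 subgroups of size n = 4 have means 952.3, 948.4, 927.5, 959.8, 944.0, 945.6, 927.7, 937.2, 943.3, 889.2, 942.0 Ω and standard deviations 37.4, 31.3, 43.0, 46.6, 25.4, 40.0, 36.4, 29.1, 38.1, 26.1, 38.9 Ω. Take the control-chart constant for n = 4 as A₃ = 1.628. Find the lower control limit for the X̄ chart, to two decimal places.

X̄̄ = (952.3 + 948.4 + 927.5 + 959.8 + 944.0 + 945.6 + 927.7 + 937.2 + 943.3 + 889.2 + 942.0) / 11 = 937.9091
s̄ = (37.4 + 31.3 + 43.0 + 46.6 + 25.4 + 40.0 + 36.4 + 29.1 + 38.1 + 26.1 + 38.9) / 11 = 35.6636
LCL = X̄̄ − A₃·s̄ = 937.9091 − 1.628 × 35.6636 = 879.8487

879.85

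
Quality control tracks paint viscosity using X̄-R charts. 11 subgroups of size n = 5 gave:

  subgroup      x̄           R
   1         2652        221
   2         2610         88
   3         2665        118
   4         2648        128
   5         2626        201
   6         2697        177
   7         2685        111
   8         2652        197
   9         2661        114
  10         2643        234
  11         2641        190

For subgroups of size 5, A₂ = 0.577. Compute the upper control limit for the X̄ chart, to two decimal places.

X̄̄ = (2652 + 2610 + 2665 + 2648 + 2626 + 2697 + 2685 + 2652 + 2661 + 2643 + 2641) / 11 = 29180.0000 / 11 = 2652.7273
R̄ = (221 + 88 + 118 + 128 + 201 + 177 + 111 + 197 + 114 + 234 + 190) / 11 = 1779.0000 / 11 = 161.7273
UCL = X̄̄ + A₂·R̄ = 2652.7273 + 0.577 × 161.7273 = 2746.0439

2746.04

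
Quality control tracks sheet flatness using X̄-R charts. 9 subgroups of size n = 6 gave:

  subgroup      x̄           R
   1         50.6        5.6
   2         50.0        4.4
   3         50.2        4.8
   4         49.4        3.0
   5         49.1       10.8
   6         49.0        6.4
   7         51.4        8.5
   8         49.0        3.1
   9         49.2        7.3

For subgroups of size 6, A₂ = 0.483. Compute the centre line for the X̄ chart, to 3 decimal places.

X̄̄ = (50.6 + 50.0 + 50.2 + 49.4 + 49.1 + 49.0 + 51.4 + 49.0 + 49.2) / 9 = 447.9000 / 9 = 49.7667
CL = X̄̄ = 49.7667

49.767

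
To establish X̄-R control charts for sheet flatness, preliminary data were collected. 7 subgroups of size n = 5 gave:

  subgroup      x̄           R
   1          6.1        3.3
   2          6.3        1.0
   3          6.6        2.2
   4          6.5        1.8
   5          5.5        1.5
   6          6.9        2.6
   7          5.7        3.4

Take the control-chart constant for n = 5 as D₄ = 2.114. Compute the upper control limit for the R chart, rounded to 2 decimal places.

4.77

R̄ = (3.3 + 1.0 + 2.2 + 1.8 + 1.5 + 2.6 + 3.4) / 7 = 15.8000 / 7 = 2.2571
UCL_R = D₄·R̄ = 2.114 × 2.2571 = 4.7716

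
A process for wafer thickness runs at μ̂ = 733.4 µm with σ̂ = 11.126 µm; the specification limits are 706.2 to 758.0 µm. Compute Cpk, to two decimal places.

Cpu = (USL − μ̂) / (3σ̂) = (758.0 − 733.4) / (3 × 11.126) = 0.7370; Cpl = (μ̂ − LSL) / (3σ̂) = (733.4 − 706.2) / (3 × 11.126) = 0.8149; Cpk = min(Cpu, Cpl) = 0.7370

0.74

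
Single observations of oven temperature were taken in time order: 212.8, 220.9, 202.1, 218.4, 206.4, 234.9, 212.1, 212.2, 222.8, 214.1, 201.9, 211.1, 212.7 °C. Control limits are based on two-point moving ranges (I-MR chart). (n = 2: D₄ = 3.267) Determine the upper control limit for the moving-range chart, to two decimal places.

Moving ranges: 8.1, 18.8, 16.3, 12.0, 28.5, 22.8, 0.1, 10.6, 8.7, 12.2, 9.2, 1.6; M̄R̄ = 148.9000 / 12 = 12.4083
UCL_MR = D₄·M̄R̄ = 3.267 × 12.4083 = 40.5380

40.54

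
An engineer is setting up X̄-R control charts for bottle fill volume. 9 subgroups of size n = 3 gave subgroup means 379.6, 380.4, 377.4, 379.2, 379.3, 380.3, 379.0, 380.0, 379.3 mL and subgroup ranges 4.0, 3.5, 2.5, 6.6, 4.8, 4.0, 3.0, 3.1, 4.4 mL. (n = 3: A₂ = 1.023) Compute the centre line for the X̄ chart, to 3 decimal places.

379.389

X̄̄ = (379.6 + 380.4 + 377.4 + 379.2 + 379.3 + 380.3 + 379.0 + 380.0 + 379.3) / 9 = 3414.5000 / 9 = 379.3889
CL = X̄̄ = 379.3889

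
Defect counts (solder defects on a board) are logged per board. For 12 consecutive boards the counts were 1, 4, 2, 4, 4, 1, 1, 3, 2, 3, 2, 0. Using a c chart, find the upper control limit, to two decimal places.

6.75

c̄ = (1 + 4 + 2 + 4 + 4 + 1 + 1 + 3 + 2 + 3 + 2 + 0) / 12 = 27 / 12 = 2.2500
UCL = c̄ + 3√c̄ = 2.2500 + 3 × √2.2500 = 2.2500 + 3 × 1.5000 = 6.7500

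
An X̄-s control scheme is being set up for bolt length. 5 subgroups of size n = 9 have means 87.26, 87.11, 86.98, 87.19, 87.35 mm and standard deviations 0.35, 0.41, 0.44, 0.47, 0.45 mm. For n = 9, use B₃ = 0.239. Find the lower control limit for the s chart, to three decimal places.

0.101

s̄ = (0.35 + 0.41 + 0.44 + 0.47 + 0.45) / 5 = 0.4240
LCL_s = B₃·s̄ = 0.239 × 0.4240 = 0.1013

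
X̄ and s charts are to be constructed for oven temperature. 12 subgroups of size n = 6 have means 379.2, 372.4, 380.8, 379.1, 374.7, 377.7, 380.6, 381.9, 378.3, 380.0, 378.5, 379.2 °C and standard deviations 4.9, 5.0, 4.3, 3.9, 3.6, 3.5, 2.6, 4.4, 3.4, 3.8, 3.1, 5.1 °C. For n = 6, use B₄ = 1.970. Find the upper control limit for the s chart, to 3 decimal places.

7.814

s̄ = (4.9 + 5.0 + 4.3 + 3.9 + 3.6 + 3.5 + 2.6 + 4.4 + 3.4 + 3.8 + 3.1 + 5.1) / 12 = 3.9667
UCL_s = B₄·s̄ = 1.970 × 3.9667 = 7.8143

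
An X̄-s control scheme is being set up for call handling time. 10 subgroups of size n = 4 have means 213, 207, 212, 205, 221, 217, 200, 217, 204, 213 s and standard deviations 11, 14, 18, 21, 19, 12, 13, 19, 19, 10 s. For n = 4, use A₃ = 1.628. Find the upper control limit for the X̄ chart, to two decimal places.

236.30

X̄̄ = (213 + 207 + 212 + 205 + 221 + 217 + 200 + 217 + 204 + 213) / 10 = 210.9000
s̄ = (11 + 14 + 18 + 21 + 19 + 12 + 13 + 19 + 19 + 10) / 10 = 15.6000
UCL = X̄̄ + A₃·s̄ = 210.9000 + 1.628 × 15.6000 = 236.2968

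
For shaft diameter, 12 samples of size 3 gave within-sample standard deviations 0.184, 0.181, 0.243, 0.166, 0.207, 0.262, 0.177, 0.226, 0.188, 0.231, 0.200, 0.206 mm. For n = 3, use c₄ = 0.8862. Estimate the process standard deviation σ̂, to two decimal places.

s̄ = (0.184 + 0.181 + 0.243 + 0.166 + 0.207 + 0.262 + 0.177 + 0.226 + 0.188 + 0.231 + 0.200 + 0.206) / 12 = 0.2059
σ̂ = s̄ / c₄ = 0.2059 / 0.8862 = 0.2324

0.23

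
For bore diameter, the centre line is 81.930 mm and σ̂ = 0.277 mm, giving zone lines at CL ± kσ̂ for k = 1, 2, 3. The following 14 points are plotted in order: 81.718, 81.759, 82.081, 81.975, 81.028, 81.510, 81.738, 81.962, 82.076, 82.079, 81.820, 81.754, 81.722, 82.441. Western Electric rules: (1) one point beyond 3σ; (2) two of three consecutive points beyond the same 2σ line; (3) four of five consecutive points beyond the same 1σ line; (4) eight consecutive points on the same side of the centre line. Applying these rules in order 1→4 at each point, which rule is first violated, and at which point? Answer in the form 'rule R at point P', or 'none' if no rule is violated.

Zone of each point (C = within 1σ̂, B = 1σ̂–2σ̂, A = 2σ̂–3σ̂, * = beyond 3σ̂; sign = side of CL): 1:-C, 2:-C, 3:+C, 4:+C, 5:-*, 6:-B, 7:-C, 8:+C, 9:+C, 10:+C, 11:-C, 12:-C, 13:-C, 14:+B
Rule 1 (one point beyond the 3σ limits) is satisfied at point 5.

rule 1 at point 5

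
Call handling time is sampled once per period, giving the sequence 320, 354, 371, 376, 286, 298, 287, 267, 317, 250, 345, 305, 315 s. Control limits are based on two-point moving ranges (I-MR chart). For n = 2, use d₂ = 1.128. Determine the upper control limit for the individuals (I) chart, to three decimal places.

414.648

X̄ = (320 + 354 + 371 + 376 + 286 + 298 + 287 + 267 + 317 + 250 + 345 + 305 + 315) / 13 = 314.6923
Moving ranges: 34, 17, 5, 90, 12, 11, 20, 50, 67, 95, 40, 10; M̄R̄ = 451.0000 / 12 = 37.5833
UCL = X̄ + 3·M̄R̄/d₂ = 314.6923 + 3 × 37.5833 / 1.128 = 414.6480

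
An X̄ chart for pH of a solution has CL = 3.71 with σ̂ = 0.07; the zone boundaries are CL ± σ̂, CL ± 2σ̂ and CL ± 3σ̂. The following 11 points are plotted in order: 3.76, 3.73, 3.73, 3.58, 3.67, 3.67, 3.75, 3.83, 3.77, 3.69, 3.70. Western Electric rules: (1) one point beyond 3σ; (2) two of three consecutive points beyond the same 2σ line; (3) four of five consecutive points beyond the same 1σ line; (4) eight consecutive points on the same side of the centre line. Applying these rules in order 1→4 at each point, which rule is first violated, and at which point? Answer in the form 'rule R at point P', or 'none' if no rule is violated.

none

Zone of each point (C = within 1σ̂, B = 1σ̂–2σ̂, A = 2σ̂–3σ̂, * = beyond 3σ̂; sign = side of CL): 1:+C, 2:+C, 3:+C, 4:-B, 5:-C, 6:-C, 7:+C, 8:+B, 9:+C, 10:-C, 11:-C
No rule fires across all 11 points.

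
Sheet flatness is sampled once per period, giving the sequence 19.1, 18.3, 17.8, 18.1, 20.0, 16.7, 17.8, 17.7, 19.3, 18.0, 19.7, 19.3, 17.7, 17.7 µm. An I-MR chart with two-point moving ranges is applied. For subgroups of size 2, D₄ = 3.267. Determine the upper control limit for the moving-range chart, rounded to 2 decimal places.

3.67

Moving ranges: 0.8, 0.5, 0.3, 1.9, 3.3, 1.1, 0.1, 1.6, 1.3, 1.7, 0.4, 1.6, 0.0; M̄R̄ = 14.6000 / 13 = 1.1231
UCL_MR = D₄·M̄R̄ = 3.267 × 1.1231 = 3.6691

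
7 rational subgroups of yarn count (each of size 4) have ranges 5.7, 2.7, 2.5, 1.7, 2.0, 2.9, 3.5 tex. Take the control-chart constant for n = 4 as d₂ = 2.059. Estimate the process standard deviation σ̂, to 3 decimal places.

R̄ = (5.7 + 2.7 + 2.5 + 1.7 + 2.0 + 2.9 + 3.5) / 7 = 3.0000
σ̂ = R̄ / d₂ = 3.0000 / 2.059 = 1.4570

1.457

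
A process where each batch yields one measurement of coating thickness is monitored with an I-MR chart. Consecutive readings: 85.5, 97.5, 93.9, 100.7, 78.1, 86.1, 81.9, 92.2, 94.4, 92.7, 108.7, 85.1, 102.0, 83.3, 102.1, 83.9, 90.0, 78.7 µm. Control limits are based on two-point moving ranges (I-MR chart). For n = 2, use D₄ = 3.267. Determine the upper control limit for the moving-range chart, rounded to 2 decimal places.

Moving ranges: 12.0, 3.6, 6.8, 22.6, 8.0, 4.2, 10.3, 2.2, 1.7, 16.0, 23.6, 16.9, 18.7, 18.8, 18.2, 6.1, 11.3; M̄R̄ = 201.0000 / 17 = 11.8235
UCL_MR = D₄·M̄R̄ = 3.267 × 11.8235 = 38.6275

38.63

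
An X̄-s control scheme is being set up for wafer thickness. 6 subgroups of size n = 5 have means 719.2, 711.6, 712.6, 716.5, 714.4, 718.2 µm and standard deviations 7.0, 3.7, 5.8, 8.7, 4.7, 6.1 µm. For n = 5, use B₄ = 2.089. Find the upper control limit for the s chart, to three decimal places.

12.534

s̄ = (7.0 + 3.7 + 5.8 + 8.7 + 4.7 + 6.1) / 6 = 6.0000
UCL_s = B₄·s̄ = 2.089 × 6.0000 = 12.5340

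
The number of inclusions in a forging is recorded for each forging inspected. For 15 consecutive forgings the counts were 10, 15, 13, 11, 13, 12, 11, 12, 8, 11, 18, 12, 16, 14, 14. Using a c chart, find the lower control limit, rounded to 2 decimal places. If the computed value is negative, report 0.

c̄ = (10 + 15 + 13 + 11 + 13 + 12 + 11 + 12 + 8 + 11 + 18 + 12 + 16 + 14 + 14) / 15 = 190 / 15 = 12.6667
LCL = c̄ − 3√c̄ = 12.6667 − 3 × 3.5590 = 1.9896

1.99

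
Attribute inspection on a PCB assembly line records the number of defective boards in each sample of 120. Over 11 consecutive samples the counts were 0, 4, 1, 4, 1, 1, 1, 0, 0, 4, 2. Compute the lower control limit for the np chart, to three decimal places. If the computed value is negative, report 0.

0.000

p̄ = Σdᵢ / (k·n) = 18 / (11 × 120) = 0.01364
LCL = np̄ − 3·√(np̄(1−p̄)) = 1.6364 − 3 × 1.2705 = -2.1750 → 0 (negative, so LCL = 0)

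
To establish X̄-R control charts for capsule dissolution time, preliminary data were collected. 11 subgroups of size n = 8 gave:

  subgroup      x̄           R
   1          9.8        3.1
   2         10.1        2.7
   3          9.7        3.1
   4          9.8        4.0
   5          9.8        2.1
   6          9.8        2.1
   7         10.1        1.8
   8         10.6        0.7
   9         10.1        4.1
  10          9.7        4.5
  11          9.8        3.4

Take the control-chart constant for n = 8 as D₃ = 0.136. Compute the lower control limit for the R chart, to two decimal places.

R̄ = (3.1 + 2.7 + 3.1 + 4.0 + 2.1 + 2.1 + 1.8 + 0.7 + 4.1 + 4.5 + 3.4) / 11 = 31.6000 / 11 = 2.8727
LCL_R = D₃·R̄ = 0.136 × 2.8727 = 0.3907

0.39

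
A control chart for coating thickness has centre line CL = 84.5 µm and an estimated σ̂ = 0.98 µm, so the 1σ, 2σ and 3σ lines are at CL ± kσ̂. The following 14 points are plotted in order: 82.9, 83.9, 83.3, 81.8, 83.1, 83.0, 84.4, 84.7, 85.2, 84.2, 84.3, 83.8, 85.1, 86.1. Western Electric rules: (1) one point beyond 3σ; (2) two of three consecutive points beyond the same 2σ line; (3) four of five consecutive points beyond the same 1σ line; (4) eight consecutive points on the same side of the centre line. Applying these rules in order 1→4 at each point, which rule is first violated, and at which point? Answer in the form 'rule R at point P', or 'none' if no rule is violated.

rule 3 at point 5

Zone of each point (C = within 1σ̂, B = 1σ̂–2σ̂, A = 2σ̂–3σ̂, * = beyond 3σ̂; sign = side of CL): 1:-B, 2:-C, 3:-B, 4:-A, 5:-B, 6:-B, 7:-C, 8:+C, 9:+C, 10:-C, 11:-C, 12:-C, 13:+C, 14:+B
Rule 3 (four of five consecutive points beyond the same 1σ limit) is satisfied at point 5.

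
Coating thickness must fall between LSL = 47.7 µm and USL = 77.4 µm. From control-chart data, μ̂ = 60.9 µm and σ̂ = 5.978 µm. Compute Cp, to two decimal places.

0.83

Cp = (USL − LSL) / (6σ̂) = (77.4 − 47.7) / (6 × 5.978) = 29.7000 / 35.8680 = 0.8280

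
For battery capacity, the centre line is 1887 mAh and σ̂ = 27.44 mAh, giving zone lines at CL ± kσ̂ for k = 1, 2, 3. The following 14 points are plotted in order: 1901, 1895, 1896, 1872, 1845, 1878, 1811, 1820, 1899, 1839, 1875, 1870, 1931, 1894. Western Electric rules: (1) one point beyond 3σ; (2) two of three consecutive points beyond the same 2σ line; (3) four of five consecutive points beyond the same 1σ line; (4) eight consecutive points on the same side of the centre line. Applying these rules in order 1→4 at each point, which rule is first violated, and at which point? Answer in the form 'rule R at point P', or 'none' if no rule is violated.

Zone of each point (C = within 1σ̂, B = 1σ̂–2σ̂, A = 2σ̂–3σ̂, * = beyond 3σ̂; sign = side of CL): 1:+C, 2:+C, 3:+C, 4:-C, 5:-B, 6:-C, 7:-A, 8:-A, 9:+C, 10:-B, 11:-C, 12:-C, 13:+B, 14:+C
Rule 2 (two of three consecutive points beyond the same 2σ limit) is satisfied at point 8.

rule 2 at point 8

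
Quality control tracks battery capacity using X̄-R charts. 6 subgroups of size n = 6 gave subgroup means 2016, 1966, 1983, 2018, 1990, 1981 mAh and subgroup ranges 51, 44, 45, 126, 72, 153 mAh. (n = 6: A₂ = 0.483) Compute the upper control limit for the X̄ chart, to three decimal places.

2031.859

X̄̄ = (2016 + 1966 + 1983 + 2018 + 1990 + 1981) / 6 = 11954.0000 / 6 = 1992.3333
R̄ = (51 + 44 + 45 + 126 + 72 + 153) / 6 = 491.0000 / 6 = 81.8333
UCL = X̄̄ + A₂·R̄ = 1992.3333 + 0.483 × 81.8333 = 2031.8588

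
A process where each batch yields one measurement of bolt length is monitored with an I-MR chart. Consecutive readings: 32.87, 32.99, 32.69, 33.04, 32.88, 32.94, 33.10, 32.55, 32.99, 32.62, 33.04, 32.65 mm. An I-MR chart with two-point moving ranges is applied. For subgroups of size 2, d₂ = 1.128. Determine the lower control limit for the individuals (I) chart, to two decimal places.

32.06

X̄ = (32.87 + 32.99 + 32.69 + 33.04 + 32.88 + 32.94 + 33.10 + 32.55 + 32.99 + 32.62 + 33.04 + 32.65) / 12 = 32.8633
Moving ranges: 0.12, 0.30, 0.35, 0.16, 0.06, 0.16, 0.55, 0.44, 0.37, 0.42, 0.39; M̄R̄ = 3.3200 / 11 = 0.3018
LCL = X̄ − 3·M̄R̄/d₂ = 32.8633 − 3 × 0.3018 / 1.128 = 32.0606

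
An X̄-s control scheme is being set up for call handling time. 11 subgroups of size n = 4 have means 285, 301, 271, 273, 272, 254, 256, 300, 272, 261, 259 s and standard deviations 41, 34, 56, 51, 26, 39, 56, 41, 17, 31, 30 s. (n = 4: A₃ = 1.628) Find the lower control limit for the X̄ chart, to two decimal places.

X̄̄ = (285 + 301 + 271 + 273 + 272 + 254 + 256 + 300 + 272 + 261 + 259) / 11 = 273.0909
s̄ = (41 + 34 + 56 + 51 + 26 + 39 + 56 + 41 + 17 + 31 + 30) / 11 = 38.3636
LCL = X̄̄ − A₃·s̄ = 273.0909 − 1.628 × 38.3636 = 210.6349

210.63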